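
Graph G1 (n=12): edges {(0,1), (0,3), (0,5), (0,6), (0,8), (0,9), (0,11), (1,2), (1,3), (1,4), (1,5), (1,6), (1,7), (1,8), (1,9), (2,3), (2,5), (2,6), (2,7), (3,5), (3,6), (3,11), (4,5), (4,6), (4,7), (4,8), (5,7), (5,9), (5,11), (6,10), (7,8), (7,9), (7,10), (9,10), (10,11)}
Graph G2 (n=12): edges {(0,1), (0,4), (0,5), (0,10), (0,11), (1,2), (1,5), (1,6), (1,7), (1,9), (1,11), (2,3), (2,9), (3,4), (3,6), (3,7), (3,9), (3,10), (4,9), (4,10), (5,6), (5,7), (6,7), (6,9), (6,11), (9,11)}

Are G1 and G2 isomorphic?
No, not isomorphic

The graphs are NOT isomorphic.

Degrees in G1: deg(0)=7, deg(1)=9, deg(2)=5, deg(3)=6, deg(4)=5, deg(5)=8, deg(6)=6, deg(7)=7, deg(8)=4, deg(9)=5, deg(10)=4, deg(11)=4.
Sorted degree sequence of G1: [9, 8, 7, 7, 6, 6, 5, 5, 5, 4, 4, 4].
Degrees in G2: deg(0)=5, deg(1)=7, deg(2)=3, deg(3)=6, deg(4)=4, deg(5)=4, deg(6)=6, deg(7)=4, deg(8)=0, deg(9)=6, deg(10)=3, deg(11)=4.
Sorted degree sequence of G2: [7, 6, 6, 6, 5, 4, 4, 4, 4, 3, 3, 0].
The (sorted) degree sequence is an isomorphism invariant, so since G1 and G2 have different degree sequences they cannot be isomorphic.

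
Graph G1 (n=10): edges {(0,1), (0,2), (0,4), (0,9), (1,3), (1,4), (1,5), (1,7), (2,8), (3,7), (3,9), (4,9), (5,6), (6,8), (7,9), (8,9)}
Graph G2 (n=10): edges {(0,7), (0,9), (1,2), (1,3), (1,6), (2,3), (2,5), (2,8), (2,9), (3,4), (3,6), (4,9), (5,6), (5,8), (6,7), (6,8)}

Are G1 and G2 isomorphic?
Yes, isomorphic

The graphs are isomorphic.
One valid mapping φ: V(G1) → V(G2): 0→3, 1→6, 2→4, 3→8, 4→1, 5→7, 6→0, 7→5, 8→9, 9→2

Verify φ preserves adjacency — for each edge of G1, its image is an edge of G2:
  (0,1) → (φ(0),φ(1)) = (3,6) ∈ E(G2) ✓
  (0,2) → (φ(0),φ(2)) = (3,4) ∈ E(G2) ✓
  (0,4) → (φ(0),φ(4)) = (1,3) ∈ E(G2) ✓
  (0,9) → (φ(0),φ(9)) = (2,3) ∈ E(G2) ✓
  (1,3) → (φ(1),φ(3)) = (6,8) ∈ E(G2) ✓
  (1,4) → (φ(1),φ(4)) = (1,6) ∈ E(G2) ✓
  (1,5) → (φ(1),φ(5)) = (6,7) ∈ E(G2) ✓
  (1,7) → (φ(1),φ(7)) = (5,6) ∈ E(G2) ✓
  (2,8) → (φ(2),φ(8)) = (4,9) ∈ E(G2) ✓
  (3,7) → (φ(3),φ(7)) = (5,8) ∈ E(G2) ✓
  (3,9) → (φ(3),φ(9)) = (2,8) ∈ E(G2) ✓
  (4,9) → (φ(4),φ(9)) = (1,2) ∈ E(G2) ✓
  (5,6) → (φ(5),φ(6)) = (0,7) ∈ E(G2) ✓
  (6,8) → (φ(6),φ(8)) = (0,9) ∈ E(G2) ✓
  (7,9) → (φ(7),φ(9)) = (2,5) ∈ E(G2) ✓
  (8,9) → (φ(8),φ(9)) = (2,9) ∈ E(G2) ✓
All 16 edges of G1 map to edges of G2, and |E(G1)| = |E(G2)| = 16, so φ is a bijection on edges as well as vertices. Hence G1 ≅ G2.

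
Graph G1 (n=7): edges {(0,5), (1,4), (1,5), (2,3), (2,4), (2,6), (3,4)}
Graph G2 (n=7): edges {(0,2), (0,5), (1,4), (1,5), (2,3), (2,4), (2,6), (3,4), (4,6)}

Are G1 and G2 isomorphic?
No, not isomorphic

The graphs are NOT isomorphic.

Counting edges: G1 has 7 edge(s); G2 has 9 edge(s).
Edge count is an isomorphism invariant (a bijection on vertices induces a bijection on edges), so differing edge counts rule out isomorphism.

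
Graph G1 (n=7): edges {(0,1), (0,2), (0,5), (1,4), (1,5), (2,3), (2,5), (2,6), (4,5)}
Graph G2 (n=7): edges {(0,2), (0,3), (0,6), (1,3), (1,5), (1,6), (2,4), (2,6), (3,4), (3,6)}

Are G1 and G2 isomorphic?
No, not isomorphic

The graphs are NOT isomorphic.

Degrees in G1: deg(0)=3, deg(1)=3, deg(2)=4, deg(3)=1, deg(4)=2, deg(5)=4, deg(6)=1.
Sorted degree sequence of G1: [4, 4, 3, 3, 2, 1, 1].
Degrees in G2: deg(0)=3, deg(1)=3, deg(2)=3, deg(3)=4, deg(4)=2, deg(5)=1, deg(6)=4.
Sorted degree sequence of G2: [4, 4, 3, 3, 3, 2, 1].
The (sorted) degree sequence is an isomorphism invariant, so since G1 and G2 have different degree sequences they cannot be isomorphic.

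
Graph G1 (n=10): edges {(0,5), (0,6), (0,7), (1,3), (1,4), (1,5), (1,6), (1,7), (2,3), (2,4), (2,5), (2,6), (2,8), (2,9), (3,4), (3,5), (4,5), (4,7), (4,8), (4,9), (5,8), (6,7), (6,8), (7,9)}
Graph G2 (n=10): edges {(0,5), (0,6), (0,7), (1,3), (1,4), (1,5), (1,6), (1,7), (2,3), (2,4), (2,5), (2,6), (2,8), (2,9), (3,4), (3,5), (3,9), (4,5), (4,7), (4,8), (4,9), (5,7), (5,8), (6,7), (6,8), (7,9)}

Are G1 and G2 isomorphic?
No, not isomorphic

The graphs are NOT isomorphic.

Counting edges: G1 has 24 edge(s); G2 has 26 edge(s).
Edge count is an isomorphism invariant (a bijection on vertices induces a bijection on edges), so differing edge counts rule out isomorphism.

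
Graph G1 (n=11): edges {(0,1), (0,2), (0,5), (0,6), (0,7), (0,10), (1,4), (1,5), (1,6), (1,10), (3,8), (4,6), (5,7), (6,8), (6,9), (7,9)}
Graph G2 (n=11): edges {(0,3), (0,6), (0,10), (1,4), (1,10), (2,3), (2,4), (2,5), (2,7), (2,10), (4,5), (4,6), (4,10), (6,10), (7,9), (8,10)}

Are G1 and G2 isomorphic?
Yes, isomorphic

The graphs are isomorphic.
One valid mapping φ: V(G1) → V(G2): 0→10, 1→4, 2→8, 3→9, 4→5, 5→6, 6→2, 7→0, 8→7, 9→3, 10→1

Verify φ preserves adjacency — for each edge of G1, its image is an edge of G2:
  (0,1) → (φ(0),φ(1)) = (4,10) ∈ E(G2) ✓
  (0,2) → (φ(0),φ(2)) = (8,10) ∈ E(G2) ✓
  (0,5) → (φ(0),φ(5)) = (6,10) ∈ E(G2) ✓
  (0,6) → (φ(0),φ(6)) = (2,10) ∈ E(G2) ✓
  (0,7) → (φ(0),φ(7)) = (0,10) ∈ E(G2) ✓
  (0,10) → (φ(0),φ(10)) = (1,10) ∈ E(G2) ✓
  (1,4) → (φ(1),φ(4)) = (4,5) ∈ E(G2) ✓
  (1,5) → (φ(1),φ(5)) = (4,6) ∈ E(G2) ✓
  (1,6) → (φ(1),φ(6)) = (2,4) ∈ E(G2) ✓
  (1,10) → (φ(1),φ(10)) = (1,4) ∈ E(G2) ✓
  (3,8) → (φ(3),φ(8)) = (7,9) ∈ E(G2) ✓
  (4,6) → (φ(4),φ(6)) = (2,5) ∈ E(G2) ✓
  (5,7) → (φ(5),φ(7)) = (0,6) ∈ E(G2) ✓
  (6,8) → (φ(6),φ(8)) = (2,7) ∈ E(G2) ✓
  (6,9) → (φ(6),φ(9)) = (2,3) ∈ E(G2) ✓
  (7,9) → (φ(7),φ(9)) = (0,3) ∈ E(G2) ✓
All 16 edges of G1 map to edges of G2, and |E(G1)| = |E(G2)| = 16, so φ is a bijection on edges as well as vertices. Hence G1 ≅ G2.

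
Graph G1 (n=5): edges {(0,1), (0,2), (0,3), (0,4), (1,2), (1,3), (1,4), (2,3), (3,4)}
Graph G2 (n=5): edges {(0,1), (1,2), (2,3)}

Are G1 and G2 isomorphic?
No, not isomorphic

The graphs are NOT isomorphic.

Degrees in G1: deg(0)=4, deg(1)=4, deg(2)=3, deg(3)=4, deg(4)=3.
Sorted degree sequence of G1: [4, 4, 4, 3, 3].
Degrees in G2: deg(0)=1, deg(1)=2, deg(2)=2, deg(3)=1, deg(4)=0.
Sorted degree sequence of G2: [2, 2, 1, 1, 0].
The (sorted) degree sequence is an isomorphism invariant, so since G1 and G2 have different degree sequences they cannot be isomorphic.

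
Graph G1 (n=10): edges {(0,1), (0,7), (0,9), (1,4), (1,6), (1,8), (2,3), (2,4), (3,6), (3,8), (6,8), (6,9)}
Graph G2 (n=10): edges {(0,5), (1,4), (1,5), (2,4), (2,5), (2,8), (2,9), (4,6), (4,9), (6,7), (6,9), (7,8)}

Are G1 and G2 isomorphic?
Yes, isomorphic

The graphs are isomorphic.
One valid mapping φ: V(G1) → V(G2): 0→5, 1→2, 2→7, 3→6, 4→8, 5→3, 6→4, 7→0, 8→9, 9→1

Verify φ preserves adjacency — for each edge of G1, its image is an edge of G2:
  (0,1) → (φ(0),φ(1)) = (2,5) ∈ E(G2) ✓
  (0,7) → (φ(0),φ(7)) = (0,5) ∈ E(G2) ✓
  (0,9) → (φ(0),φ(9)) = (1,5) ∈ E(G2) ✓
  (1,4) → (φ(1),φ(4)) = (2,8) ∈ E(G2) ✓
  (1,6) → (φ(1),φ(6)) = (2,4) ∈ E(G2) ✓
  (1,8) → (φ(1),φ(8)) = (2,9) ∈ E(G2) ✓
  (2,3) → (φ(2),φ(3)) = (6,7) ∈ E(G2) ✓
  (2,4) → (φ(2),φ(4)) = (7,8) ∈ E(G2) ✓
  (3,6) → (φ(3),φ(6)) = (4,6) ∈ E(G2) ✓
  (3,8) → (φ(3),φ(8)) = (6,9) ∈ E(G2) ✓
  (6,8) → (φ(6),φ(8)) = (4,9) ∈ E(G2) ✓
  (6,9) → (φ(6),φ(9)) = (1,4) ∈ E(G2) ✓
All 12 edges of G1 map to edges of G2, and |E(G1)| = |E(G2)| = 12, so φ is a bijection on edges as well as vertices. Hence G1 ≅ G2.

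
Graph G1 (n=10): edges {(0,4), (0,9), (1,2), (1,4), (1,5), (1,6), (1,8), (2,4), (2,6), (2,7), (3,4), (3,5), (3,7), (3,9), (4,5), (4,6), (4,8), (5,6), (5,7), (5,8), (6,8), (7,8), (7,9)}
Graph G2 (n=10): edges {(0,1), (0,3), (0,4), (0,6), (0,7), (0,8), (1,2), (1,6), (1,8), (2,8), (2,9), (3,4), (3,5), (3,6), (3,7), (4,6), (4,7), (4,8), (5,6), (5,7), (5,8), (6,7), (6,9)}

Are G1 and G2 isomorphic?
Yes, isomorphic

The graphs are isomorphic.
One valid mapping φ: V(G1) → V(G2): 0→9, 1→7, 2→5, 3→1, 4→6, 5→0, 6→3, 7→8, 8→4, 9→2

Verify φ preserves adjacency — for each edge of G1, its image is an edge of G2:
  (0,4) → (φ(0),φ(4)) = (6,9) ∈ E(G2) ✓
  (0,9) → (φ(0),φ(9)) = (2,9) ∈ E(G2) ✓
  (1,2) → (φ(1),φ(2)) = (5,7) ∈ E(G2) ✓
  (1,4) → (φ(1),φ(4)) = (6,7) ∈ E(G2) ✓
  (1,5) → (φ(1),φ(5)) = (0,7) ∈ E(G2) ✓
  (1,6) → (φ(1),φ(6)) = (3,7) ∈ E(G2) ✓
  (1,8) → (φ(1),φ(8)) = (4,7) ∈ E(G2) ✓
  (2,4) → (φ(2),φ(4)) = (5,6) ∈ E(G2) ✓
  (2,6) → (φ(2),φ(6)) = (3,5) ∈ E(G2) ✓
  (2,7) → (φ(2),φ(7)) = (5,8) ∈ E(G2) ✓
  (3,4) → (φ(3),φ(4)) = (1,6) ∈ E(G2) ✓
  (3,5) → (φ(3),φ(5)) = (0,1) ∈ E(G2) ✓
  (3,7) → (φ(3),φ(7)) = (1,8) ∈ E(G2) ✓
  (3,9) → (φ(3),φ(9)) = (1,2) ∈ E(G2) ✓
  (4,5) → (φ(4),φ(5)) = (0,6) ∈ E(G2) ✓
  (4,6) → (φ(4),φ(6)) = (3,6) ∈ E(G2) ✓
  (4,8) → (φ(4),φ(8)) = (4,6) ∈ E(G2) ✓
  (5,6) → (φ(5),φ(6)) = (0,3) ∈ E(G2) ✓
  (5,7) → (φ(5),φ(7)) = (0,8) ∈ E(G2) ✓
  (5,8) → (φ(5),φ(8)) = (0,4) ∈ E(G2) ✓
  (6,8) → (φ(6),φ(8)) = (3,4) ∈ E(G2) ✓
  (7,8) → (φ(7),φ(8)) = (4,8) ∈ E(G2) ✓
  (7,9) → (φ(7),φ(9)) = (2,8) ∈ E(G2) ✓
All 23 edges of G1 map to edges of G2, and |E(G1)| = |E(G2)| = 23, so φ is a bijection on edges as well as vertices. Hence G1 ≅ G2.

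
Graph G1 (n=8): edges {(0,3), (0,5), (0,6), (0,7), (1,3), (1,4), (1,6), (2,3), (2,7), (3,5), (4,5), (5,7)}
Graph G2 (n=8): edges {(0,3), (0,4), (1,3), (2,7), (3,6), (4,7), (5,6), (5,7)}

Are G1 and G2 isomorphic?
No, not isomorphic

The graphs are NOT isomorphic.

Counting triangles (3-cliques): G1 has 2, G2 has 0.
Triangle count is an isomorphism invariant, so differing triangle counts rule out isomorphism.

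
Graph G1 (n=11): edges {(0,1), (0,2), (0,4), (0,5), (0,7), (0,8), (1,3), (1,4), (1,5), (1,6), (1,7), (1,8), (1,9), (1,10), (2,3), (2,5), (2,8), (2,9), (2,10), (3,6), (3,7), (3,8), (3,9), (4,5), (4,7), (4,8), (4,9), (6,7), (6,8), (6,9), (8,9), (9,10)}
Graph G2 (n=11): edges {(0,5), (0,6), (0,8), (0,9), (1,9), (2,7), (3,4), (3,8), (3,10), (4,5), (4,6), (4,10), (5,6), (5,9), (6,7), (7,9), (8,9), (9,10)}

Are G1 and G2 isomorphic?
No, not isomorphic

The graphs are NOT isomorphic.

Degrees in G1: deg(0)=6, deg(1)=9, deg(2)=6, deg(3)=6, deg(4)=6, deg(5)=4, deg(6)=5, deg(7)=5, deg(8)=7, deg(9)=7, deg(10)=3.
Sorted degree sequence of G1: [9, 7, 7, 6, 6, 6, 6, 5, 5, 4, 3].
Degrees in G2: deg(0)=4, deg(1)=1, deg(2)=1, deg(3)=3, deg(4)=4, deg(5)=4, deg(6)=4, deg(7)=3, deg(8)=3, deg(9)=6, deg(10)=3.
Sorted degree sequence of G2: [6, 4, 4, 4, 4, 3, 3, 3, 3, 1, 1].
The (sorted) degree sequence is an isomorphism invariant, so since G1 and G2 have different degree sequences they cannot be isomorphic.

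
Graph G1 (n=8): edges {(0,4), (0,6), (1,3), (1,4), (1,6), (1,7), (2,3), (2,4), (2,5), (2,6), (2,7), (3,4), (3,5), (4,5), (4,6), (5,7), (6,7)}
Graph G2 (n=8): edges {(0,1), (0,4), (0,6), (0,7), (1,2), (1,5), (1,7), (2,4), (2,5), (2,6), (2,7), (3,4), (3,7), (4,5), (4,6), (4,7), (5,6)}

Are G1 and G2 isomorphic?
Yes, isomorphic

The graphs are isomorphic.
One valid mapping φ: V(G1) → V(G2): 0→3, 1→0, 2→2, 3→6, 4→4, 5→5, 6→7, 7→1

Verify φ preserves adjacency — for each edge of G1, its image is an edge of G2:
  (0,4) → (φ(0),φ(4)) = (3,4) ∈ E(G2) ✓
  (0,6) → (φ(0),φ(6)) = (3,7) ∈ E(G2) ✓
  (1,3) → (φ(1),φ(3)) = (0,6) ∈ E(G2) ✓
  (1,4) → (φ(1),φ(4)) = (0,4) ∈ E(G2) ✓
  (1,6) → (φ(1),φ(6)) = (0,7) ∈ E(G2) ✓
  (1,7) → (φ(1),φ(7)) = (0,1) ∈ E(G2) ✓
  (2,3) → (φ(2),φ(3)) = (2,6) ∈ E(G2) ✓
  (2,4) → (φ(2),φ(4)) = (2,4) ∈ E(G2) ✓
  (2,5) → (φ(2),φ(5)) = (2,5) ∈ E(G2) ✓
  (2,6) → (φ(2),φ(6)) = (2,7) ∈ E(G2) ✓
  (2,7) → (φ(2),φ(7)) = (1,2) ∈ E(G2) ✓
  (3,4) → (φ(3),φ(4)) = (4,6) ∈ E(G2) ✓
  (3,5) → (φ(3),φ(5)) = (5,6) ∈ E(G2) ✓
  (4,5) → (φ(4),φ(5)) = (4,5) ∈ E(G2) ✓
  (4,6) → (φ(4),φ(6)) = (4,7) ∈ E(G2) ✓
  (5,7) → (φ(5),φ(7)) = (1,5) ∈ E(G2) ✓
  (6,7) → (φ(6),φ(7)) = (1,7) ∈ E(G2) ✓
All 17 edges of G1 map to edges of G2, and |E(G1)| = |E(G2)| = 17, so φ is a bijection on edges as well as vertices. Hence G1 ≅ G2.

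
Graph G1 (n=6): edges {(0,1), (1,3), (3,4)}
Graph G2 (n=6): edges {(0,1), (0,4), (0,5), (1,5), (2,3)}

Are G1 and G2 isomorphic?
No, not isomorphic

The graphs are NOT isomorphic.

Counting triangles (3-cliques): G1 has 0, G2 has 1.
Triangle count is an isomorphism invariant, so differing triangle counts rule out isomorphism.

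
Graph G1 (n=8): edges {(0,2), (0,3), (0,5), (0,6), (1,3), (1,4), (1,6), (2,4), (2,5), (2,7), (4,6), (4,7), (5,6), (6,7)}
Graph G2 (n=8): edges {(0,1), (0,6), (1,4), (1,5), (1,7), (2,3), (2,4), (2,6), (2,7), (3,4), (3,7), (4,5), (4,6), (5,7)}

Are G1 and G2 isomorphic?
Yes, isomorphic

The graphs are isomorphic.
One valid mapping φ: V(G1) → V(G2): 0→1, 1→6, 2→7, 3→0, 4→2, 5→5, 6→4, 7→3

Verify φ preserves adjacency — for each edge of G1, its image is an edge of G2:
  (0,2) → (φ(0),φ(2)) = (1,7) ∈ E(G2) ✓
  (0,3) → (φ(0),φ(3)) = (0,1) ∈ E(G2) ✓
  (0,5) → (φ(0),φ(5)) = (1,5) ∈ E(G2) ✓
  (0,6) → (φ(0),φ(6)) = (1,4) ∈ E(G2) ✓
  (1,3) → (φ(1),φ(3)) = (0,6) ∈ E(G2) ✓
  (1,4) → (φ(1),φ(4)) = (2,6) ∈ E(G2) ✓
  (1,6) → (φ(1),φ(6)) = (4,6) ∈ E(G2) ✓
  (2,4) → (φ(2),φ(4)) = (2,7) ∈ E(G2) ✓
  (2,5) → (φ(2),φ(5)) = (5,7) ∈ E(G2) ✓
  (2,7) → (φ(2),φ(7)) = (3,7) ∈ E(G2) ✓
  (4,6) → (φ(4),φ(6)) = (2,4) ∈ E(G2) ✓
  (4,7) → (φ(4),φ(7)) = (2,3) ∈ E(G2) ✓
  (5,6) → (φ(5),φ(6)) = (4,5) ∈ E(G2) ✓
  (6,7) → (φ(6),φ(7)) = (3,4) ∈ E(G2) ✓
All 14 edges of G1 map to edges of G2, and |E(G1)| = |E(G2)| = 14, so φ is a bijection on edges as well as vertices. Hence G1 ≅ G2.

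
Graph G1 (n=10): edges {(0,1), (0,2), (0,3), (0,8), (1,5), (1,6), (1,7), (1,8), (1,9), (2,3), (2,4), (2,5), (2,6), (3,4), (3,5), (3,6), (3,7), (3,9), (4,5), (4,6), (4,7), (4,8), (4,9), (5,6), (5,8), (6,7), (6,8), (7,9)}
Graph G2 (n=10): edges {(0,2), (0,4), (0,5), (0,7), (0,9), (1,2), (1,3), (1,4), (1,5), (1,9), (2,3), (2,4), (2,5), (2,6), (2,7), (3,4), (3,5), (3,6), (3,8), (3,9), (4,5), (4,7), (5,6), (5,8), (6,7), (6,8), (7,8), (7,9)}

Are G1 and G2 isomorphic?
Yes, isomorphic

The graphs are isomorphic.
One valid mapping φ: V(G1) → V(G2): 0→9, 1→7, 2→1, 3→3, 4→5, 5→4, 6→2, 7→6, 8→0, 9→8

Verify φ preserves adjacency — for each edge of G1, its image is an edge of G2:
  (0,1) → (φ(0),φ(1)) = (7,9) ∈ E(G2) ✓
  (0,2) → (φ(0),φ(2)) = (1,9) ∈ E(G2) ✓
  (0,3) → (φ(0),φ(3)) = (3,9) ∈ E(G2) ✓
  (0,8) → (φ(0),φ(8)) = (0,9) ∈ E(G2) ✓
  (1,5) → (φ(1),φ(5)) = (4,7) ∈ E(G2) ✓
  (1,6) → (φ(1),φ(6)) = (2,7) ∈ E(G2) ✓
  (1,7) → (φ(1),φ(7)) = (6,7) ∈ E(G2) ✓
  (1,8) → (φ(1),φ(8)) = (0,7) ∈ E(G2) ✓
  (1,9) → (φ(1),φ(9)) = (7,8) ∈ E(G2) ✓
  (2,3) → (φ(2),φ(3)) = (1,3) ∈ E(G2) ✓
  (2,4) → (φ(2),φ(4)) = (1,5) ∈ E(G2) ✓
  (2,5) → (φ(2),φ(5)) = (1,4) ∈ E(G2) ✓
  (2,6) → (φ(2),φ(6)) = (1,2) ∈ E(G2) ✓
  (3,4) → (φ(3),φ(4)) = (3,5) ∈ E(G2) ✓
  (3,5) → (φ(3),φ(5)) = (3,4) ∈ E(G2) ✓
  (3,6) → (φ(3),φ(6)) = (2,3) ∈ E(G2) ✓
  (3,7) → (φ(3),φ(7)) = (3,6) ∈ E(G2) ✓
  (3,9) → (φ(3),φ(9)) = (3,8) ∈ E(G2) ✓
  (4,5) → (φ(4),φ(5)) = (4,5) ∈ E(G2) ✓
  (4,6) → (φ(4),φ(6)) = (2,5) ∈ E(G2) ✓
  (4,7) → (φ(4),φ(7)) = (5,6) ∈ E(G2) ✓
  (4,8) → (φ(4),φ(8)) = (0,5) ∈ E(G2) ✓
  (4,9) → (φ(4),φ(9)) = (5,8) ∈ E(G2) ✓
  (5,6) → (φ(5),φ(6)) = (2,4) ∈ E(G2) ✓
  (5,8) → (φ(5),φ(8)) = (0,4) ∈ E(G2) ✓
  (6,7) → (φ(6),φ(7)) = (2,6) ∈ E(G2) ✓
  (6,8) → (φ(6),φ(8)) = (0,2) ∈ E(G2) ✓
  (7,9) → (φ(7),φ(9)) = (6,8) ∈ E(G2) ✓
All 28 edges of G1 map to edges of G2, and |E(G1)| = |E(G2)| = 28, so φ is a bijection on edges as well as vertices. Hence G1 ≅ G2.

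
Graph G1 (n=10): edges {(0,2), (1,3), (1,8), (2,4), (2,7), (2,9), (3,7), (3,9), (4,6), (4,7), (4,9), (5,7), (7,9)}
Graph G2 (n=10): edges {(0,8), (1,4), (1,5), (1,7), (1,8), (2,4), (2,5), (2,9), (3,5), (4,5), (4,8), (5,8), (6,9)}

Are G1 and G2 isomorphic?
Yes, isomorphic

The graphs are isomorphic.
One valid mapping φ: V(G1) → V(G2): 0→7, 1→9, 2→1, 3→2, 4→8, 5→3, 6→0, 7→5, 8→6, 9→4

Verify φ preserves adjacency — for each edge of G1, its image is an edge of G2:
  (0,2) → (φ(0),φ(2)) = (1,7) ∈ E(G2) ✓
  (1,3) → (φ(1),φ(3)) = (2,9) ∈ E(G2) ✓
  (1,8) → (φ(1),φ(8)) = (6,9) ∈ E(G2) ✓
  (2,4) → (φ(2),φ(4)) = (1,8) ∈ E(G2) ✓
  (2,7) → (φ(2),φ(7)) = (1,5) ∈ E(G2) ✓
  (2,9) → (φ(2),φ(9)) = (1,4) ∈ E(G2) ✓
  (3,7) → (φ(3),φ(7)) = (2,5) ∈ E(G2) ✓
  (3,9) → (φ(3),φ(9)) = (2,4) ∈ E(G2) ✓
  (4,6) → (φ(4),φ(6)) = (0,8) ∈ E(G2) ✓
  (4,7) → (φ(4),φ(7)) = (5,8) ∈ E(G2) ✓
  (4,9) → (φ(4),φ(9)) = (4,8) ∈ E(G2) ✓
  (5,7) → (φ(5),φ(7)) = (3,5) ∈ E(G2) ✓
  (7,9) → (φ(7),φ(9)) = (4,5) ∈ E(G2) ✓
All 13 edges of G1 map to edges of G2, and |E(G1)| = |E(G2)| = 13, so φ is a bijection on edges as well as vertices. Hence G1 ≅ G2.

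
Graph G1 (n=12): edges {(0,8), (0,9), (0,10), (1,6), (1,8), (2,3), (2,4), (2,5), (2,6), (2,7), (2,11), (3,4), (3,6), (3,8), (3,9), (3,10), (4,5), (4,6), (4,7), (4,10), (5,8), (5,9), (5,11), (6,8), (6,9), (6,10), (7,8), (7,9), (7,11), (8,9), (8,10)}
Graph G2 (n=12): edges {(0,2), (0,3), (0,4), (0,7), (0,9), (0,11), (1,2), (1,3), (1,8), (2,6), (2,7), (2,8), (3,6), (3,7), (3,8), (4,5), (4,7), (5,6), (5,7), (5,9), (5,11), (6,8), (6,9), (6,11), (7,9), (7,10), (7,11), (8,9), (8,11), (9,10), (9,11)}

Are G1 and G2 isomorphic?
Yes, isomorphic

The graphs are isomorphic.
One valid mapping φ: V(G1) → V(G2): 0→4, 1→10, 2→8, 3→11, 4→6, 5→3, 6→9, 7→2, 8→7, 9→0, 10→5, 11→1

Verify φ preserves adjacency — for each edge of G1, its image is an edge of G2:
  (0,8) → (φ(0),φ(8)) = (4,7) ∈ E(G2) ✓
  (0,9) → (φ(0),φ(9)) = (0,4) ∈ E(G2) ✓
  (0,10) → (φ(0),φ(10)) = (4,5) ∈ E(G2) ✓
  (1,6) → (φ(1),φ(6)) = (9,10) ∈ E(G2) ✓
  (1,8) → (φ(1),φ(8)) = (7,10) ∈ E(G2) ✓
  (2,3) → (φ(2),φ(3)) = (8,11) ∈ E(G2) ✓
  (2,4) → (φ(2),φ(4)) = (6,8) ∈ E(G2) ✓
  (2,5) → (φ(2),φ(5)) = (3,8) ∈ E(G2) ✓
  (2,6) → (φ(2),φ(6)) = (8,9) ∈ E(G2) ✓
  (2,7) → (φ(2),φ(7)) = (2,8) ∈ E(G2) ✓
  (2,11) → (φ(2),φ(11)) = (1,8) ∈ E(G2) ✓
  (3,4) → (φ(3),φ(4)) = (6,11) ∈ E(G2) ✓
  (3,6) → (φ(3),φ(6)) = (9,11) ∈ E(G2) ✓
  (3,8) → (φ(3),φ(8)) = (7,11) ∈ E(G2) ✓
  (3,9) → (φ(3),φ(9)) = (0,11) ∈ E(G2) ✓
  (3,10) → (φ(3),φ(10)) = (5,11) ∈ E(G2) ✓
  (4,5) → (φ(4),φ(5)) = (3,6) ∈ E(G2) ✓
  (4,6) → (φ(4),φ(6)) = (6,9) ∈ E(G2) ✓
  (4,7) → (φ(4),φ(7)) = (2,6) ∈ E(G2) ✓
  (4,10) → (φ(4),φ(10)) = (5,6) ∈ E(G2) ✓
  (5,8) → (φ(5),φ(8)) = (3,7) ∈ E(G2) ✓
  (5,9) → (φ(5),φ(9)) = (0,3) ∈ E(G2) ✓
  (5,11) → (φ(5),φ(11)) = (1,3) ∈ E(G2) ✓
  (6,8) → (φ(6),φ(8)) = (7,9) ∈ E(G2) ✓
  (6,9) → (φ(6),φ(9)) = (0,9) ∈ E(G2) ✓
  (6,10) → (φ(6),φ(10)) = (5,9) ∈ E(G2) ✓
  (7,8) → (φ(7),φ(8)) = (2,7) ∈ E(G2) ✓
  (7,9) → (φ(7),φ(9)) = (0,2) ∈ E(G2) ✓
  (7,11) → (φ(7),φ(11)) = (1,2) ∈ E(G2) ✓
  (8,9) → (φ(8),φ(9)) = (0,7) ∈ E(G2) ✓
  (8,10) → (φ(8),φ(10)) = (5,7) ∈ E(G2) ✓
All 31 edges of G1 map to edges of G2, and |E(G1)| = |E(G2)| = 31, so φ is a bijection on edges as well as vertices. Hence G1 ≅ G2.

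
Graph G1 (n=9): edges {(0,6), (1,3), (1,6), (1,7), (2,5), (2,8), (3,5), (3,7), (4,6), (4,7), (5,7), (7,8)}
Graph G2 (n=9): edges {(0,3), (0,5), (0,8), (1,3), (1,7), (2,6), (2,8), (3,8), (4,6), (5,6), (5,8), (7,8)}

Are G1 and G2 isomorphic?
Yes, isomorphic

The graphs are isomorphic.
One valid mapping φ: V(G1) → V(G2): 0→4, 1→5, 2→1, 3→0, 4→2, 5→3, 6→6, 7→8, 8→7

Verify φ preserves adjacency — for each edge of G1, its image is an edge of G2:
  (0,6) → (φ(0),φ(6)) = (4,6) ∈ E(G2) ✓
  (1,3) → (φ(1),φ(3)) = (0,5) ∈ E(G2) ✓
  (1,6) → (φ(1),φ(6)) = (5,6) ∈ E(G2) ✓
  (1,7) → (φ(1),φ(7)) = (5,8) ∈ E(G2) ✓
  (2,5) → (φ(2),φ(5)) = (1,3) ∈ E(G2) ✓
  (2,8) → (φ(2),φ(8)) = (1,7) ∈ E(G2) ✓
  (3,5) → (φ(3),φ(5)) = (0,3) ∈ E(G2) ✓
  (3,7) → (φ(3),φ(7)) = (0,8) ∈ E(G2) ✓
  (4,6) → (φ(4),φ(6)) = (2,6) ∈ E(G2) ✓
  (4,7) → (φ(4),φ(7)) = (2,8) ∈ E(G2) ✓
  (5,7) → (φ(5),φ(7)) = (3,8) ∈ E(G2) ✓
  (7,8) → (φ(7),φ(8)) = (7,8) ∈ E(G2) ✓
All 12 edges of G1 map to edges of G2, and |E(G1)| = |E(G2)| = 12, so φ is a bijection on edges as well as vertices. Hence G1 ≅ G2.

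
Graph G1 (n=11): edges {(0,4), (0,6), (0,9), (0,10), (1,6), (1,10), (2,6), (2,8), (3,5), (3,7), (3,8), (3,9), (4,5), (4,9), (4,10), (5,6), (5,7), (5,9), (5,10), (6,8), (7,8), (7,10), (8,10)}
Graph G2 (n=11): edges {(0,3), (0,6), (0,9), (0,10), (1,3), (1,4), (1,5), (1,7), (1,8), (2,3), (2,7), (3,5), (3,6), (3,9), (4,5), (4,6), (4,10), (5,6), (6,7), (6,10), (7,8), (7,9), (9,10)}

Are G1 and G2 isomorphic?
Yes, isomorphic

The graphs are isomorphic.
One valid mapping φ: V(G1) → V(G2): 0→9, 1→2, 2→8, 3→4, 4→0, 5→6, 6→7, 7→5, 8→1, 9→10, 10→3

Verify φ preserves adjacency — for each edge of G1, its image is an edge of G2:
  (0,4) → (φ(0),φ(4)) = (0,9) ∈ E(G2) ✓
  (0,6) → (φ(0),φ(6)) = (7,9) ∈ E(G2) ✓
  (0,9) → (φ(0),φ(9)) = (9,10) ∈ E(G2) ✓
  (0,10) → (φ(0),φ(10)) = (3,9) ∈ E(G2) ✓
  (1,6) → (φ(1),φ(6)) = (2,7) ∈ E(G2) ✓
  (1,10) → (φ(1),φ(10)) = (2,3) ∈ E(G2) ✓
  (2,6) → (φ(2),φ(6)) = (7,8) ∈ E(G2) ✓
  (2,8) → (φ(2),φ(8)) = (1,8) ∈ E(G2) ✓
  (3,5) → (φ(3),φ(5)) = (4,6) ∈ E(G2) ✓
  (3,7) → (φ(3),φ(7)) = (4,5) ∈ E(G2) ✓
  (3,8) → (φ(3),φ(8)) = (1,4) ∈ E(G2) ✓
  (3,9) → (φ(3),φ(9)) = (4,10) ∈ E(G2) ✓
  (4,5) → (φ(4),φ(5)) = (0,6) ∈ E(G2) ✓
  (4,9) → (φ(4),φ(9)) = (0,10) ∈ E(G2) ✓
  (4,10) → (φ(4),φ(10)) = (0,3) ∈ E(G2) ✓
  (5,6) → (φ(5),φ(6)) = (6,7) ∈ E(G2) ✓
  (5,7) → (φ(5),φ(7)) = (5,6) ∈ E(G2) ✓
  (5,9) → (φ(5),φ(9)) = (6,10) ∈ E(G2) ✓
  (5,10) → (φ(5),φ(10)) = (3,6) ∈ E(G2) ✓
  (6,8) → (φ(6),φ(8)) = (1,7) ∈ E(G2) ✓
  (7,8) → (φ(7),φ(8)) = (1,5) ∈ E(G2) ✓
  (7,10) → (φ(7),φ(10)) = (3,5) ∈ E(G2) ✓
  (8,10) → (φ(8),φ(10)) = (1,3) ∈ E(G2) ✓
All 23 edges of G1 map to edges of G2, and |E(G1)| = |E(G2)| = 23, so φ is a bijection on edges as well as vertices. Hence G1 ≅ G2.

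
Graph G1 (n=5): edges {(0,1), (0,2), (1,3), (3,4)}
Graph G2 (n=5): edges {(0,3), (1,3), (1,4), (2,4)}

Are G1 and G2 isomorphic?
Yes, isomorphic

The graphs are isomorphic.
One valid mapping φ: V(G1) → V(G2): 0→3, 1→1, 2→0, 3→4, 4→2

Verify φ preserves adjacency — for each edge of G1, its image is an edge of G2:
  (0,1) → (φ(0),φ(1)) = (1,3) ∈ E(G2) ✓
  (0,2) → (φ(0),φ(2)) = (0,3) ∈ E(G2) ✓
  (1,3) → (φ(1),φ(3)) = (1,4) ∈ E(G2) ✓
  (3,4) → (φ(3),φ(4)) = (2,4) ∈ E(G2) ✓
All 4 edges of G1 map to edges of G2, and |E(G1)| = |E(G2)| = 4, so φ is a bijection on edges as well as vertices. Hence G1 ≅ G2.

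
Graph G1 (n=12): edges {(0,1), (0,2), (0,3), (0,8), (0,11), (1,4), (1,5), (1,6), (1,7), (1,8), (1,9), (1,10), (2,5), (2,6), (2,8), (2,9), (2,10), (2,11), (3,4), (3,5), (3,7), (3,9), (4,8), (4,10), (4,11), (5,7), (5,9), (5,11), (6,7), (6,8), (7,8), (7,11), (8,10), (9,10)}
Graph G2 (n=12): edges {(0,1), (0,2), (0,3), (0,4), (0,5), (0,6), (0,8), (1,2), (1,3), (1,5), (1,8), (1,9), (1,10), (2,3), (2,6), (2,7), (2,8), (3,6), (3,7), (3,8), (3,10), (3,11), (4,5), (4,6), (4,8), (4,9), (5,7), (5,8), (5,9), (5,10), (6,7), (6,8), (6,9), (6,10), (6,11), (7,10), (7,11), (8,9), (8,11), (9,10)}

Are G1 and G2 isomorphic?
No, not isomorphic

The graphs are NOT isomorphic.

Degrees in G1: deg(0)=5, deg(1)=8, deg(2)=7, deg(3)=5, deg(4)=5, deg(5)=6, deg(6)=4, deg(7)=6, deg(8)=7, deg(9)=5, deg(10)=5, deg(11)=5.
Sorted degree sequence of G1: [8, 7, 7, 6, 6, 5, 5, 5, 5, 5, 5, 4].
Degrees in G2: deg(0)=7, deg(1)=7, deg(2)=6, deg(3)=8, deg(4)=5, deg(5)=7, deg(6)=9, deg(7)=6, deg(8)=9, deg(9)=6, deg(10)=6, deg(11)=4.
Sorted degree sequence of G2: [9, 9, 8, 7, 7, 7, 6, 6, 6, 6, 5, 4].
The (sorted) degree sequence is an isomorphism invariant, so since G1 and G2 have different degree sequences they cannot be isomorphic.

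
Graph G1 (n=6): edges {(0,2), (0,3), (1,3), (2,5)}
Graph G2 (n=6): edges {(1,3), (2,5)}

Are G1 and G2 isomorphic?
No, not isomorphic

The graphs are NOT isomorphic.

Counting edges: G1 has 4 edge(s); G2 has 2 edge(s).
Edge count is an isomorphism invariant (a bijection on vertices induces a bijection on edges), so differing edge counts rule out isomorphism.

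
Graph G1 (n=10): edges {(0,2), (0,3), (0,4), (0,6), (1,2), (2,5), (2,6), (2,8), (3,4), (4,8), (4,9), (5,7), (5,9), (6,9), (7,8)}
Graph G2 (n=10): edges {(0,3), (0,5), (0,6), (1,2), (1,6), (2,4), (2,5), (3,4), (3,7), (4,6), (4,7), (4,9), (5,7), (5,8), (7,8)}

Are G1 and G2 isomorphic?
Yes, isomorphic

The graphs are isomorphic.
One valid mapping φ: V(G1) → V(G2): 0→7, 1→9, 2→4, 3→8, 4→5, 5→6, 6→3, 7→1, 8→2, 9→0

Verify φ preserves adjacency — for each edge of G1, its image is an edge of G2:
  (0,2) → (φ(0),φ(2)) = (4,7) ∈ E(G2) ✓
  (0,3) → (φ(0),φ(3)) = (7,8) ∈ E(G2) ✓
  (0,4) → (φ(0),φ(4)) = (5,7) ∈ E(G2) ✓
  (0,6) → (φ(0),φ(6)) = (3,7) ∈ E(G2) ✓
  (1,2) → (φ(1),φ(2)) = (4,9) ∈ E(G2) ✓
  (2,5) → (φ(2),φ(5)) = (4,6) ∈ E(G2) ✓
  (2,6) → (φ(2),φ(6)) = (3,4) ∈ E(G2) ✓
  (2,8) → (φ(2),φ(8)) = (2,4) ∈ E(G2) ✓
  (3,4) → (φ(3),φ(4)) = (5,8) ∈ E(G2) ✓
  (4,8) → (φ(4),φ(8)) = (2,5) ∈ E(G2) ✓
  (4,9) → (φ(4),φ(9)) = (0,5) ∈ E(G2) ✓
  (5,7) → (φ(5),φ(7)) = (1,6) ∈ E(G2) ✓
  (5,9) → (φ(5),φ(9)) = (0,6) ∈ E(G2) ✓
  (6,9) → (φ(6),φ(9)) = (0,3) ∈ E(G2) ✓
  (7,8) → (φ(7),φ(8)) = (1,2) ∈ E(G2) ✓
All 15 edges of G1 map to edges of G2, and |E(G1)| = |E(G2)| = 15, so φ is a bijection on edges as well as vertices. Hence G1 ≅ G2.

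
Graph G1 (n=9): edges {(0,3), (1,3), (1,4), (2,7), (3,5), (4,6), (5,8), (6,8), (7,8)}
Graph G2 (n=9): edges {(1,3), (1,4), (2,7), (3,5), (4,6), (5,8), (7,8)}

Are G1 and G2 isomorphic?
No, not isomorphic

The graphs are NOT isomorphic.

Counting edges: G1 has 9 edge(s); G2 has 7 edge(s).
Edge count is an isomorphism invariant (a bijection on vertices induces a bijection on edges), so differing edge counts rule out isomorphism.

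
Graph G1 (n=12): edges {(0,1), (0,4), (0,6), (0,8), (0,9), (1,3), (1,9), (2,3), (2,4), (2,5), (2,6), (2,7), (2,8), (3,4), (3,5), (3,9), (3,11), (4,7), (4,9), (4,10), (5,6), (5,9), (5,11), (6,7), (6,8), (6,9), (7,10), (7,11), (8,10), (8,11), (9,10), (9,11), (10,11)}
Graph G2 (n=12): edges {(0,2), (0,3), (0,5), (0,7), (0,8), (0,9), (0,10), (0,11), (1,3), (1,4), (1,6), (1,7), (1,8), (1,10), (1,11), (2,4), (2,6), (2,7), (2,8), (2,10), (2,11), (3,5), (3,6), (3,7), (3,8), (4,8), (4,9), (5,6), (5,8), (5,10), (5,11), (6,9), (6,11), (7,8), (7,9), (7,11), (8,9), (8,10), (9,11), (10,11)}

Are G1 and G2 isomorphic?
No, not isomorphic

The graphs are NOT isomorphic.

Degrees in G1: deg(0)=5, deg(1)=3, deg(2)=6, deg(3)=6, deg(4)=6, deg(5)=5, deg(6)=6, deg(7)=5, deg(8)=5, deg(9)=8, deg(10)=5, deg(11)=6.
Sorted degree sequence of G1: [8, 6, 6, 6, 6, 6, 5, 5, 5, 5, 5, 3].
Degrees in G2: deg(0)=8, deg(1)=7, deg(2)=7, deg(3)=6, deg(4)=4, deg(5)=6, deg(6)=6, deg(7)=7, deg(8)=9, deg(9)=6, deg(10)=6, deg(11)=8.
Sorted degree sequence of G2: [9, 8, 8, 7, 7, 7, 6, 6, 6, 6, 6, 4].
The (sorted) degree sequence is an isomorphism invariant, so since G1 and G2 have different degree sequences they cannot be isomorphic.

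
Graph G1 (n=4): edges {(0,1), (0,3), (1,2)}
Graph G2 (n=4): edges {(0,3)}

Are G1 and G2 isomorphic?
No, not isomorphic

The graphs are NOT isomorphic.

Connected components of G1: 1 component(s) with vertex sets [[0, 1, 2, 3]], sizes [4].
Connected components of G2: 3 component(s) with vertex sets [[1], [2], [0, 3]], sizes [1, 1, 2].
The number of connected components (and the multiset of component sizes) is an isomorphism invariant — an isomorphism maps each component of G1 bijectively onto a component of G2. Since G1 has 1 component(s) and G2 has 3, they cannot be isomorphic.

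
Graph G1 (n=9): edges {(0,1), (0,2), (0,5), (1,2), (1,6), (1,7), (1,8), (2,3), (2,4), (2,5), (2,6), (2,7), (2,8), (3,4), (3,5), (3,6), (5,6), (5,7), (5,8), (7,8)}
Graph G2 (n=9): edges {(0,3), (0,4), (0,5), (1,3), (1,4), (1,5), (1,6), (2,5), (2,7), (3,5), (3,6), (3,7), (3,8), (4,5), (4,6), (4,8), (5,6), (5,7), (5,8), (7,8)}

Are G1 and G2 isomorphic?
Yes, isomorphic

The graphs are isomorphic.
One valid mapping φ: V(G1) → V(G2): 0→0, 1→4, 2→5, 3→7, 4→2, 5→3, 6→8, 7→1, 8→6

Verify φ preserves adjacency — for each edge of G1, its image is an edge of G2:
  (0,1) → (φ(0),φ(1)) = (0,4) ∈ E(G2) ✓
  (0,2) → (φ(0),φ(2)) = (0,5) ∈ E(G2) ✓
  (0,5) → (φ(0),φ(5)) = (0,3) ∈ E(G2) ✓
  (1,2) → (φ(1),φ(2)) = (4,5) ∈ E(G2) ✓
  (1,6) → (φ(1),φ(6)) = (4,8) ∈ E(G2) ✓
  (1,7) → (φ(1),φ(7)) = (1,4) ∈ E(G2) ✓
  (1,8) → (φ(1),φ(8)) = (4,6) ∈ E(G2) ✓
  (2,3) → (φ(2),φ(3)) = (5,7) ∈ E(G2) ✓
  (2,4) → (φ(2),φ(4)) = (2,5) ∈ E(G2) ✓
  (2,5) → (φ(2),φ(5)) = (3,5) ∈ E(G2) ✓
  (2,6) → (φ(2),φ(6)) = (5,8) ∈ E(G2) ✓
  (2,7) → (φ(2),φ(7)) = (1,5) ∈ E(G2) ✓
  (2,8) → (φ(2),φ(8)) = (5,6) ∈ E(G2) ✓
  (3,4) → (φ(3),φ(4)) = (2,7) ∈ E(G2) ✓
  (3,5) → (φ(3),φ(5)) = (3,7) ∈ E(G2) ✓
  (3,6) → (φ(3),φ(6)) = (7,8) ∈ E(G2) ✓
  (5,6) → (φ(5),φ(6)) = (3,8) ∈ E(G2) ✓
  (5,7) → (φ(5),φ(7)) = (1,3) ∈ E(G2) ✓
  (5,8) → (φ(5),φ(8)) = (3,6) ∈ E(G2) ✓
  (7,8) → (φ(7),φ(8)) = (1,6) ∈ E(G2) ✓
All 20 edges of G1 map to edges of G2, and |E(G1)| = |E(G2)| = 20, so φ is a bijection on edges as well as vertices. Hence G1 ≅ G2.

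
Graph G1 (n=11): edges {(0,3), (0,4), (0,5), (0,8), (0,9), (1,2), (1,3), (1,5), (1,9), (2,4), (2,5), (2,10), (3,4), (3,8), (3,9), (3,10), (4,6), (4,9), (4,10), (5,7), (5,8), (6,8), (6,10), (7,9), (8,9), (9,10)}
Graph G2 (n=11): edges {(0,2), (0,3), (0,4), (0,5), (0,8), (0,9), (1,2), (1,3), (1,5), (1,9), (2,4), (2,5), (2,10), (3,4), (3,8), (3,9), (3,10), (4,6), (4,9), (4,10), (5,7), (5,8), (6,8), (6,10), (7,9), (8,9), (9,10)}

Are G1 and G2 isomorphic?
No, not isomorphic

The graphs are NOT isomorphic.

Counting edges: G1 has 26 edge(s); G2 has 27 edge(s).
Edge count is an isomorphism invariant (a bijection on vertices induces a bijection on edges), so differing edge counts rule out isomorphism.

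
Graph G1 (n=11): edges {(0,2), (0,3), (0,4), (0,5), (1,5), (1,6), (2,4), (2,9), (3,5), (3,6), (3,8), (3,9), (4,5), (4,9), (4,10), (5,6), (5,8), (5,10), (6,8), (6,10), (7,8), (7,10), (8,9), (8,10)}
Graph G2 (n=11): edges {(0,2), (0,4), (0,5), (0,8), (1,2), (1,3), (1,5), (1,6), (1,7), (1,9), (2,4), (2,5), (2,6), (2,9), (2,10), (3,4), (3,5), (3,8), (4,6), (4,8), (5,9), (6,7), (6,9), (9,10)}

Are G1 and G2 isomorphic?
Yes, isomorphic

The graphs are isomorphic.
One valid mapping φ: V(G1) → V(G2): 0→0, 1→10, 2→8, 3→5, 4→4, 5→2, 6→9, 7→7, 8→1, 9→3, 10→6

Verify φ preserves adjacency — for each edge of G1, its image is an edge of G2:
  (0,2) → (φ(0),φ(2)) = (0,8) ∈ E(G2) ✓
  (0,3) → (φ(0),φ(3)) = (0,5) ∈ E(G2) ✓
  (0,4) → (φ(0),φ(4)) = (0,4) ∈ E(G2) ✓
  (0,5) → (φ(0),φ(5)) = (0,2) ∈ E(G2) ✓
  (1,5) → (φ(1),φ(5)) = (2,10) ∈ E(G2) ✓
  (1,6) → (φ(1),φ(6)) = (9,10) ∈ E(G2) ✓
  (2,4) → (φ(2),φ(4)) = (4,8) ∈ E(G2) ✓
  (2,9) → (φ(2),φ(9)) = (3,8) ∈ E(G2) ✓
  (3,5) → (φ(3),φ(5)) = (2,5) ∈ E(G2) ✓
  (3,6) → (φ(3),φ(6)) = (5,9) ∈ E(G2) ✓
  (3,8) → (φ(3),φ(8)) = (1,5) ∈ E(G2) ✓
  (3,9) → (φ(3),φ(9)) = (3,5) ∈ E(G2) ✓
  (4,5) → (φ(4),φ(5)) = (2,4) ∈ E(G2) ✓
  (4,9) → (φ(4),φ(9)) = (3,4) ∈ E(G2) ✓
  (4,10) → (φ(4),φ(10)) = (4,6) ∈ E(G2) ✓
  (5,6) → (φ(5),φ(6)) = (2,9) ∈ E(G2) ✓
  (5,8) → (φ(5),φ(8)) = (1,2) ∈ E(G2) ✓
  (5,10) → (φ(5),φ(10)) = (2,6) ∈ E(G2) ✓
  (6,8) → (φ(6),φ(8)) = (1,9) ∈ E(G2) ✓
  (6,10) → (φ(6),φ(10)) = (6,9) ∈ E(G2) ✓
  (7,8) → (φ(7),φ(8)) = (1,7) ∈ E(G2) ✓
  (7,10) → (φ(7),φ(10)) = (6,7) ∈ E(G2) ✓
  (8,9) → (φ(8),φ(9)) = (1,3) ∈ E(G2) ✓
  (8,10) → (φ(8),φ(10)) = (1,6) ∈ E(G2) ✓
All 24 edges of G1 map to edges of G2, and |E(G1)| = |E(G2)| = 24, so φ is a bijection on edges as well as vertices. Hence G1 ≅ G2.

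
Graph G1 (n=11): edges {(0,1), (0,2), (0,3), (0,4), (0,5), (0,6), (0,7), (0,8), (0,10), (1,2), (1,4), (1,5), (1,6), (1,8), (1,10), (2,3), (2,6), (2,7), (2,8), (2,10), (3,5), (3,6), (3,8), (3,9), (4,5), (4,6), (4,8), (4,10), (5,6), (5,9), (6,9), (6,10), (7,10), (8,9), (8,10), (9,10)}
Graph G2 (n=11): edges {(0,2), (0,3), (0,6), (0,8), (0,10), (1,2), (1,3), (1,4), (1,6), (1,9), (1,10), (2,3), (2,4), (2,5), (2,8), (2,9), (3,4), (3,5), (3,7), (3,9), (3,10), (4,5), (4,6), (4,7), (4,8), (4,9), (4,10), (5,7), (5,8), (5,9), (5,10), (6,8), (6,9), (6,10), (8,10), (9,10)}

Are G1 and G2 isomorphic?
Yes, isomorphic

The graphs are isomorphic.
One valid mapping φ: V(G1) → V(G2): 0→4, 1→9, 2→5, 3→8, 4→1, 5→6, 6→10, 7→7, 8→2, 9→0, 10→3

Verify φ preserves adjacency — for each edge of G1, its image is an edge of G2:
  (0,1) → (φ(0),φ(1)) = (4,9) ∈ E(G2) ✓
  (0,2) → (φ(0),φ(2)) = (4,5) ∈ E(G2) ✓
  (0,3) → (φ(0),φ(3)) = (4,8) ∈ E(G2) ✓
  (0,4) → (φ(0),φ(4)) = (1,4) ∈ E(G2) ✓
  (0,5) → (φ(0),φ(5)) = (4,6) ∈ E(G2) ✓
  (0,6) → (φ(0),φ(6)) = (4,10) ∈ E(G2) ✓
  (0,7) → (φ(0),φ(7)) = (4,7) ∈ E(G2) ✓
  (0,8) → (φ(0),φ(8)) = (2,4) ∈ E(G2) ✓
  (0,10) → (φ(0),φ(10)) = (3,4) ∈ E(G2) ✓
  (1,2) → (φ(1),φ(2)) = (5,9) ∈ E(G2) ✓
  (1,4) → (φ(1),φ(4)) = (1,9) ∈ E(G2) ✓
  (1,5) → (φ(1),φ(5)) = (6,9) ∈ E(G2) ✓
  (1,6) → (φ(1),φ(6)) = (9,10) ∈ E(G2) ✓
  (1,8) → (φ(1),φ(8)) = (2,9) ∈ E(G2) ✓
  (1,10) → (φ(1),φ(10)) = (3,9) ∈ E(G2) ✓
  (2,3) → (φ(2),φ(3)) = (5,8) ∈ E(G2) ✓
  (2,6) → (φ(2),φ(6)) = (5,10) ∈ E(G2) ✓
  (2,7) → (φ(2),φ(7)) = (5,7) ∈ E(G2) ✓
  (2,8) → (φ(2),φ(8)) = (2,5) ∈ E(G2) ✓
  (2,10) → (φ(2),φ(10)) = (3,5) ∈ E(G2) ✓
  (3,5) → (φ(3),φ(5)) = (6,8) ∈ E(G2) ✓
  (3,6) → (φ(3),φ(6)) = (8,10) ∈ E(G2) ✓
  (3,8) → (φ(3),φ(8)) = (2,8) ∈ E(G2) ✓
  (3,9) → (φ(3),φ(9)) = (0,8) ∈ E(G2) ✓
  (4,5) → (φ(4),φ(5)) = (1,6) ∈ E(G2) ✓
  (4,6) → (φ(4),φ(6)) = (1,10) ∈ E(G2) ✓
  (4,8) → (φ(4),φ(8)) = (1,2) ∈ E(G2) ✓
  (4,10) → (φ(4),φ(10)) = (1,3) ∈ E(G2) ✓
  (5,6) → (φ(5),φ(6)) = (6,10) ∈ E(G2) ✓
  (5,9) → (φ(5),φ(9)) = (0,6) ∈ E(G2) ✓
  (6,9) → (φ(6),φ(9)) = (0,10) ∈ E(G2) ✓
  (6,10) → (φ(6),φ(10)) = (3,10) ∈ E(G2) ✓
  (7,10) → (φ(7),φ(10)) = (3,7) ∈ E(G2) ✓
  (8,9) → (φ(8),φ(9)) = (0,2) ∈ E(G2) ✓
  (8,10) → (φ(8),φ(10)) = (2,3) ∈ E(G2) ✓
  (9,10) → (φ(9),φ(10)) = (0,3) ∈ E(G2) ✓
All 36 edges of G1 map to edges of G2, and |E(G1)| = |E(G2)| = 36, so φ is a bijection on edges as well as vertices. Hence G1 ≅ G2.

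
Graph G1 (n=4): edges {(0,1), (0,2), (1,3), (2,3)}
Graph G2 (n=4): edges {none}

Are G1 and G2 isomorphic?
No, not isomorphic

The graphs are NOT isomorphic.

Connected components of G1: 1 component(s) with vertex sets [[0, 1, 2, 3]], sizes [4].
Connected components of G2: 4 component(s) with vertex sets [[0], [1], [2], [3]], sizes [1, 1, 1, 1].
The number of connected components (and the multiset of component sizes) is an isomorphism invariant — an isomorphism maps each component of G1 bijectively onto a component of G2. Since G1 has 1 component(s) and G2 has 4, they cannot be isomorphic.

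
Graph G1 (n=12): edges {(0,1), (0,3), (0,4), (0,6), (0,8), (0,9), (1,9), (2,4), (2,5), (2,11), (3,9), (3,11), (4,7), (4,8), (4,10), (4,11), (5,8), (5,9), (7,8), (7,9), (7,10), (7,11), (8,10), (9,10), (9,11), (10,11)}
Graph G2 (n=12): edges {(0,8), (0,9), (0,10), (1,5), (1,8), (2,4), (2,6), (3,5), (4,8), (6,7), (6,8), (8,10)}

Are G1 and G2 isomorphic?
No, not isomorphic

The graphs are NOT isomorphic.

Connected components of G1: 1 component(s) with vertex sets [[0, 1, 2, 3, 4, 5, 6, 7, 8, 9, 10, 11]], sizes [12].
Connected components of G2: 2 component(s) with vertex sets [[11], [0, 1, 2, 3, 4, 5, 6, 7, 8, 9, 10]], sizes [1, 11].
The number of connected components (and the multiset of component sizes) is an isomorphism invariant — an isomorphism maps each component of G1 bijectively onto a component of G2. Since G1 has 1 component(s) and G2 has 2, they cannot be isomorphic.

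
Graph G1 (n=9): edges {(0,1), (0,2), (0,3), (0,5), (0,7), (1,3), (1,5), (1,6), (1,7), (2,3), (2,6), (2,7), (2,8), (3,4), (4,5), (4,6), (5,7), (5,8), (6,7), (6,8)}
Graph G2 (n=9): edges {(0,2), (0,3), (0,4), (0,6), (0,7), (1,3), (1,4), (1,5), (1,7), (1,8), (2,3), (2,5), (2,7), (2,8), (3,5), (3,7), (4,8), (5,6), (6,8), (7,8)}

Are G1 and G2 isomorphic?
Yes, isomorphic

The graphs are isomorphic.
One valid mapping φ: V(G1) → V(G2): 0→3, 1→2, 2→1, 3→5, 4→6, 5→0, 6→8, 7→7, 8→4

Verify φ preserves adjacency — for each edge of G1, its image is an edge of G2:
  (0,1) → (φ(0),φ(1)) = (2,3) ∈ E(G2) ✓
  (0,2) → (φ(0),φ(2)) = (1,3) ∈ E(G2) ✓
  (0,3) → (φ(0),φ(3)) = (3,5) ∈ E(G2) ✓
  (0,5) → (φ(0),φ(5)) = (0,3) ∈ E(G2) ✓
  (0,7) → (φ(0),φ(7)) = (3,7) ∈ E(G2) ✓
  (1,3) → (φ(1),φ(3)) = (2,5) ∈ E(G2) ✓
  (1,5) → (φ(1),φ(5)) = (0,2) ∈ E(G2) ✓
  (1,6) → (φ(1),φ(6)) = (2,8) ∈ E(G2) ✓
  (1,7) → (φ(1),φ(7)) = (2,7) ∈ E(G2) ✓
  (2,3) → (φ(2),φ(3)) = (1,5) ∈ E(G2) ✓
  (2,6) → (φ(2),φ(6)) = (1,8) ∈ E(G2) ✓
  (2,7) → (φ(2),φ(7)) = (1,7) ∈ E(G2) ✓
  (2,8) → (φ(2),φ(8)) = (1,4) ∈ E(G2) ✓
  (3,4) → (φ(3),φ(4)) = (5,6) ∈ E(G2) ✓
  (4,5) → (φ(4),φ(5)) = (0,6) ∈ E(G2) ✓
  (4,6) → (φ(4),φ(6)) = (6,8) ∈ E(G2) ✓
  (5,7) → (φ(5),φ(7)) = (0,7) ∈ E(G2) ✓
  (5,8) → (φ(5),φ(8)) = (0,4) ∈ E(G2) ✓
  (6,7) → (φ(6),φ(7)) = (7,8) ∈ E(G2) ✓
  (6,8) → (φ(6),φ(8)) = (4,8) ∈ E(G2) ✓
All 20 edges of G1 map to edges of G2, and |E(G1)| = |E(G2)| = 20, so φ is a bijection on edges as well as vertices. Hence G1 ≅ G2.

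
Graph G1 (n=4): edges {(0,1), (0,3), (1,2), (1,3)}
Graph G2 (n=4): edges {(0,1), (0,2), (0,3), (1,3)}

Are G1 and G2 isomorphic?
Yes, isomorphic

The graphs are isomorphic.
One valid mapping φ: V(G1) → V(G2): 0→1, 1→0, 2→2, 3→3

Verify φ preserves adjacency — for each edge of G1, its image is an edge of G2:
  (0,1) → (φ(0),φ(1)) = (0,1) ∈ E(G2) ✓
  (0,3) → (φ(0),φ(3)) = (1,3) ∈ E(G2) ✓
  (1,2) → (φ(1),φ(2)) = (0,2) ∈ E(G2) ✓
  (1,3) → (φ(1),φ(3)) = (0,3) ∈ E(G2) ✓
All 4 edges of G1 map to edges of G2, and |E(G1)| = |E(G2)| = 4, so φ is a bijection on edges as well as vertices. Hence G1 ≅ G2.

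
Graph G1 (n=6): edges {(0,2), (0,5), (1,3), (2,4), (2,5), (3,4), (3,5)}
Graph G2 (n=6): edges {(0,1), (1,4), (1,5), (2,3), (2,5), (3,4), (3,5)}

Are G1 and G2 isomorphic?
Yes, isomorphic

The graphs are isomorphic.
One valid mapping φ: V(G1) → V(G2): 0→2, 1→0, 2→3, 3→1, 4→4, 5→5

Verify φ preserves adjacency — for each edge of G1, its image is an edge of G2:
  (0,2) → (φ(0),φ(2)) = (2,3) ∈ E(G2) ✓
  (0,5) → (φ(0),φ(5)) = (2,5) ∈ E(G2) ✓
  (1,3) → (φ(1),φ(3)) = (0,1) ∈ E(G2) ✓
  (2,4) → (φ(2),φ(4)) = (3,4) ∈ E(G2) ✓
  (2,5) → (φ(2),φ(5)) = (3,5) ∈ E(G2) ✓
  (3,4) → (φ(3),φ(4)) = (1,4) ∈ E(G2) ✓
  (3,5) → (φ(3),φ(5)) = (1,5) ∈ E(G2) ✓
All 7 edges of G1 map to edges of G2, and |E(G1)| = |E(G2)| = 7, so φ is a bijection on edges as well as vertices. Hence G1 ≅ G2.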